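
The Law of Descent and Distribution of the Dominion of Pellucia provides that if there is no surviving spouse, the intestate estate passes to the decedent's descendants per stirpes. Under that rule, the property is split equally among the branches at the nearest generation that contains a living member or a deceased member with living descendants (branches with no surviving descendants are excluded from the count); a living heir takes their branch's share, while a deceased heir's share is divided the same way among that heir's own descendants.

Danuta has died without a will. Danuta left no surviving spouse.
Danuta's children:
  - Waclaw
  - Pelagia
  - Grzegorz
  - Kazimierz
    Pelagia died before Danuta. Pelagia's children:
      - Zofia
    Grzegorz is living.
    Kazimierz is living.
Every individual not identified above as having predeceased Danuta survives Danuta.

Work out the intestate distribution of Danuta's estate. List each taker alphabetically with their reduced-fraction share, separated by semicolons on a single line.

There is no surviving spouse, so the entire estate passes to Danuta's descendants per stirpes.
The estate is divided into 4 equal shares of 1/4 among Waclaw, Pelagia, Grzegorz, Kazimierz.
Waclaw is living and takes 1/4.
Pelagia predeceased; the 1/4 allotted to Pelagia's branch passes to Pelagia's issue by representation.
Zofia is the sole taker at this level and receives the full 1/4.
Grzegorz is living and takes 1/4.
Kazimierz is living and takes 1/4.

Grzegorz 1/4; Kazimierz 1/4; Waclaw 1/4; Zofia 1/4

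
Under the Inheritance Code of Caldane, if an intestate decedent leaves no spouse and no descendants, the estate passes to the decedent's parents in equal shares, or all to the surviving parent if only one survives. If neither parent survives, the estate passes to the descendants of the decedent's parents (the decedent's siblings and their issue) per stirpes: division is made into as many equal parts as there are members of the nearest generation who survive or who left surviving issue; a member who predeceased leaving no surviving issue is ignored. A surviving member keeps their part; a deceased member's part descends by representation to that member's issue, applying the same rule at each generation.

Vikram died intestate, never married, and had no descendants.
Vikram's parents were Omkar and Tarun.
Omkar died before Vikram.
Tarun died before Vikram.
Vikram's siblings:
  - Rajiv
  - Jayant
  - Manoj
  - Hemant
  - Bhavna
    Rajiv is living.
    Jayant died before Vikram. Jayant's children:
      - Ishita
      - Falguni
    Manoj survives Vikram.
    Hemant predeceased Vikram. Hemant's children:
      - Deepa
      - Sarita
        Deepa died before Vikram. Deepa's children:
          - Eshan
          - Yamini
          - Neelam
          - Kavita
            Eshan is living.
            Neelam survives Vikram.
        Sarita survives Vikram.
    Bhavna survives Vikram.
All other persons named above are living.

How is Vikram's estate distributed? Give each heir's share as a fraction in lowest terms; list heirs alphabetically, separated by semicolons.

Neither parent survives and there are no descendants, so the estate passes to Vikram's siblings and their issue per stirpes.
The estate is divided into 5 equal shares of 1/5 among Rajiv, Jayant, Manoj, Hemant, Bhavna.
Rajiv is living and takes 1/5.
Jayant predeceased; the 1/5 allotted to Jayant's branch passes to Jayant's issue by representation.
The 1/5 is divided into 2 equal shares of 1/10 among Ishita, Falguni.
Ishita is living and takes 1/10.
Falguni is living and takes 1/10.
Manoj is living and takes 1/5.
Hemant predeceased; the 1/5 allotted to Hemant's branch passes to Hemant's issue by representation.
The 1/5 is divided into 2 equal shares of 1/10 among Deepa, Sarita.
Deepa predeceased; the 1/10 allotted to Deepa's branch passes to Deepa's issue by representation.
The 1/10 is divided into 4 equal shares of 1/40 among Eshan, Yamini, Neelam, Kavita.
Eshan is living and takes 1/40.
Yamini is living and takes 1/40.
Neelam is living and takes 1/40.
Kavita is living and takes 1/40.
Sarita is living and takes 1/10.
Bhavna is living and takes 1/5.

Bhavna 1/5; Eshan 1/40; Falguni 1/10; Ishita 1/10; Kavita 1/40; Manoj 1/5; Neelam 1/40; Rajiv 1/5; Sarita 1/10; Yamini 1/40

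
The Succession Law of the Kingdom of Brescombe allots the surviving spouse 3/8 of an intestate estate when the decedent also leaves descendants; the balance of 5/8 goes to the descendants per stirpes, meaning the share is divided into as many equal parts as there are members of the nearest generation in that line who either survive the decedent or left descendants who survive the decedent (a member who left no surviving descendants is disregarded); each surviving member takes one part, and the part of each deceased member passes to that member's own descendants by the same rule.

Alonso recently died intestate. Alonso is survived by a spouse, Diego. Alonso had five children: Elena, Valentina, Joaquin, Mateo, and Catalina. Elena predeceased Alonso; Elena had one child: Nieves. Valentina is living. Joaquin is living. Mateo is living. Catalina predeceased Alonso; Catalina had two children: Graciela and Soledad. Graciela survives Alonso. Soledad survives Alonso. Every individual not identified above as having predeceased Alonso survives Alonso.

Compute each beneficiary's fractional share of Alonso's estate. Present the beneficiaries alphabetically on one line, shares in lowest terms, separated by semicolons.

Diego 3/8; Graciela 1/16; Joaquin 1/8; Mateo 1/8; Nieves 1/8; Soledad 1/16; Valentina 1/8

Diego, as surviving spouse, takes 3/8.
The remaining 5/8 passes to Alonso's descendants per stirpes.
The 5/8 is divided into 5 equal shares of 1/8 among Elena, Valentina, Joaquin, Mateo, Catalina.
Elena predeceased; the 1/8 allotted to Elena's branch passes to Elena's issue by representation.
Nieves is the sole taker at this level and receives the full 1/8.
Valentina is living and takes 1/8.
Joaquin is living and takes 1/8.
Mateo is living and takes 1/8.
Catalina predeceased; the 1/8 allotted to Catalina's branch passes to Catalina's issue by representation.
The 1/8 is divided into 2 equal shares of 1/16 among Graciela, Soledad.
Graciela is living and takes 1/16.
Soledad is living and takes 1/16.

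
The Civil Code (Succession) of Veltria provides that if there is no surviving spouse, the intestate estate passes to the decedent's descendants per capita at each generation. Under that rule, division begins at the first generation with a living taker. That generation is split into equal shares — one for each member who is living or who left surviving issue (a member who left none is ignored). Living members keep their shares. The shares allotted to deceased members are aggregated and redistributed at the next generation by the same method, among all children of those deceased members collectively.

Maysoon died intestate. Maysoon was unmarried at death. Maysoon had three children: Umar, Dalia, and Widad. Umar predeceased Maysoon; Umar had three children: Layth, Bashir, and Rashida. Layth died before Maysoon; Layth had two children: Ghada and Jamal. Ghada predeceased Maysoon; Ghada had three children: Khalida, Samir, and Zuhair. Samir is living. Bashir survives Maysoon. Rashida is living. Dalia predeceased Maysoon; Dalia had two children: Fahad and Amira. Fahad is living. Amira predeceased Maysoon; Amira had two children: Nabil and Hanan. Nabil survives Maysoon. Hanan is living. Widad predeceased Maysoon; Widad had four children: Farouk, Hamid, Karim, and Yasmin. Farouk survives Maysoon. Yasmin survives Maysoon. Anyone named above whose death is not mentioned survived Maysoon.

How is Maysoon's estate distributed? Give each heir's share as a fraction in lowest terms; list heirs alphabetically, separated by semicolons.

There is no surviving spouse, so the entire estate passes to Maysoon's descendants per capita at each generation.
No one at generation 1 (Umar, Dalia, Widad) is living; moving to the next generation.
At generation 2 (Layth, Bashir, Rashida, Fahad, Amira, Farouk, Hamid, Karim, Yasmin) there are 9 shares of (1)/9 = 1/9 each.
Living: Bashir, Rashida, Fahad, Farouk, Hamid, Karim, and Yasmin — each takes 1/9.
Deceased: Layth and Amira. Their combined 2/9 is pooled and carried to generation 3.
At generation 3 (Ghada, Jamal, Nabil, Hanan) there are 4 shares of (2/9)/4 = 1/18 each.
Living: Jamal, Nabil, and Hanan — each takes 1/18.
Deceased: Ghada. That 1/18 share is carried to generation 4.
At generation 4 (Khalida, Samir, Zuhair) there are 3 shares of (1/18)/3 = 1/54 each.
Living: Khalida, Samir, and Zuhair — each takes 1/54.

Bashir 1/9; Fahad 1/9; Farouk 1/9; Hamid 1/9; Hanan 1/18; Jamal 1/18; Karim 1/9; Khalida 1/54; Nabil 1/18; Rashida 1/9; Samir 1/54; Yasmin 1/9; Zuhair 1/54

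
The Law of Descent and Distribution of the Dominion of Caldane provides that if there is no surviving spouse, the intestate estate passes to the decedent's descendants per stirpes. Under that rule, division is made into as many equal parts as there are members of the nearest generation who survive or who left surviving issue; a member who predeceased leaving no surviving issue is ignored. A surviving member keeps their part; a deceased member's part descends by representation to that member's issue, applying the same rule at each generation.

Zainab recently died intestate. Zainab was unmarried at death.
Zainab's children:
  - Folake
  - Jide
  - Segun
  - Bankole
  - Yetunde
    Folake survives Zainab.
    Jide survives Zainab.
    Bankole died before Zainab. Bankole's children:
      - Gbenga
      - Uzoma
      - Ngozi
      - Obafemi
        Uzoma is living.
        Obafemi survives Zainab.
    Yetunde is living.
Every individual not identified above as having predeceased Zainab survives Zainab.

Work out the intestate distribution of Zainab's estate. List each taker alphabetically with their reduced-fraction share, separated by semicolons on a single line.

There is no surviving spouse, so the entire estate passes to Zainab's descendants per stirpes.
The estate is divided into 5 equal shares of 1/5 among Folake, Jide, Segun, Bankole, Yetunde.
Folake is living and takes 1/5.
Jide is living and takes 1/5.
Segun is living and takes 1/5.
Bankole predeceased; the 1/5 allotted to Bankole's branch passes to Bankole's issue by representation.
The 1/5 is divided into 4 equal shares of 1/20 among Gbenga, Uzoma, Ngozi, Obafemi.
Gbenga is living and takes 1/20.
Uzoma is living and takes 1/20.
Ngozi is living and takes 1/20.
Obafemi is living and takes 1/20.
Yetunde is living and takes 1/5.

Folake 1/5; Gbenga 1/20; Jide 1/5; Ngozi 1/20; Obafemi 1/20; Segun 1/5; Uzoma 1/20; Yetunde 1/5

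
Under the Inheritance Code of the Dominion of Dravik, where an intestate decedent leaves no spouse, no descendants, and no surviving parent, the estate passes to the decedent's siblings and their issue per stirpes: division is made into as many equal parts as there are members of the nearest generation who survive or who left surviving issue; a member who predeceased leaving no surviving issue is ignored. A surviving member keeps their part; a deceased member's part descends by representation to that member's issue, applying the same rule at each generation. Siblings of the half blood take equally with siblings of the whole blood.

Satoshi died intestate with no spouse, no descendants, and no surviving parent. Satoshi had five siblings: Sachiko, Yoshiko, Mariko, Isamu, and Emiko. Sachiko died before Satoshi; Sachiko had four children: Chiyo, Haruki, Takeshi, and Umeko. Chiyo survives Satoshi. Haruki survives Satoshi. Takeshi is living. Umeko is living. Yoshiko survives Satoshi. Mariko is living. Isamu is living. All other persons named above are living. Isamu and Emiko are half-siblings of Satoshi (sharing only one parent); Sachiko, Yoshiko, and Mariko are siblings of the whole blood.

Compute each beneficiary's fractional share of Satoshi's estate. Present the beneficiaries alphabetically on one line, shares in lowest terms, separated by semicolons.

Chiyo 1/20; Emiko 1/5; Haruki 1/20; Isamu 1/5; Mariko 1/5; Takeshi 1/20; Umeko 1/20; Yoshiko 1/5

No spouse, descendants, or parent survives, so the estate passes to Satoshi's siblings per stirpes.
Half-blood and whole-blood siblings take equally under the stated rule.
The estate is divided into 5 equal shares of 1/5 among Sachiko, Yoshiko, Mariko, Isamu, Emiko.
Sachiko predeceased; the 1/5 allotted to Sachiko's branch passes to Sachiko's issue by representation.
The 1/5 is divided into 4 equal shares of 1/20 among Chiyo, Haruki, Takeshi, Umeko.
Chiyo is living and takes 1/20.
Haruki is living and takes 1/20.
Takeshi is living and takes 1/20.
Umeko is living and takes 1/20.
Yoshiko is living and takes 1/5.
Mariko is living and takes 1/5.
Isamu is living and takes 1/5.
Emiko is living and takes 1/5.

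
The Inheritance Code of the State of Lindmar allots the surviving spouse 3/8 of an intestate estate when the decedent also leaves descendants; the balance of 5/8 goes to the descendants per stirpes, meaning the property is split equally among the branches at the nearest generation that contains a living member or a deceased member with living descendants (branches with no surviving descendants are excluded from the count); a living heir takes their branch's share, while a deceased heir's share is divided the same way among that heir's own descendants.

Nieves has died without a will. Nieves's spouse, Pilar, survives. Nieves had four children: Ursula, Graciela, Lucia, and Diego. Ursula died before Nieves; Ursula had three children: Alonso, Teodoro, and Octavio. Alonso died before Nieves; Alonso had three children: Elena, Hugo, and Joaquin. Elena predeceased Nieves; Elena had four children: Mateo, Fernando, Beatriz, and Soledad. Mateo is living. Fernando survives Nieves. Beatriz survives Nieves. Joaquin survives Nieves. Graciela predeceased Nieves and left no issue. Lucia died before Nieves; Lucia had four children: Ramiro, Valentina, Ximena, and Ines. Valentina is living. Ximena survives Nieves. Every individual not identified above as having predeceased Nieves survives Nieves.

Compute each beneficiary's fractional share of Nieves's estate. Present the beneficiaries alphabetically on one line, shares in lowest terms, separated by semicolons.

Beatriz 5/864; Diego 5/24; Fernando 5/864; Hugo 5/216; Ines 5/96; Joaquin 5/216; Mateo 5/864; Octavio 5/72; Pilar 3/8; Ramiro 5/96; Soledad 5/864; Teodoro 5/72; Valentina 5/96; Ximena 5/96

Pilar, as surviving spouse, takes 3/8.
The remaining 5/8 passes to Nieves's descendants per stirpes.
Graciela left no surviving issue, so that branch lapses and is disregarded.
The 5/8 is divided into 3 equal shares of 5/24 among Ursula, Lucia, Diego.
Ursula predeceased; the 5/24 allotted to Ursula's branch passes to Ursula's issue by representation.
The 5/24 is divided into 3 equal shares of 5/72 among Alonso, Teodoro, Octavio.
Alonso predeceased; the 5/72 allotted to Alonso's branch passes to Alonso's issue by representation.
The 5/72 is divided into 3 equal shares of 5/216 among Elena, Hugo, Joaquin.
Elena predeceased; the 5/216 allotted to Elena's branch passes to Elena's issue by representation.
The 5/216 is divided into 4 equal shares of 5/864 among Mateo, Fernando, Beatriz, Soledad.
Mateo is living and takes 5/864.
Fernando is living and takes 5/864.
Beatriz is living and takes 5/864.
Soledad is living and takes 5/864.
Hugo is living and takes 5/216.
Joaquin is living and takes 5/216.
Teodoro is living and takes 5/72.
Octavio is living and takes 5/72.
Lucia predeceased; the 5/24 allotted to Lucia's branch passes to Lucia's issue by representation.
The 5/24 is divided into 4 equal shares of 5/96 among Ramiro, Valentina, Ximena, Ines.
Ramiro is living and takes 5/96.
Valentina is living and takes 5/96.
Ximena is living and takes 5/96.
Ines is living and takes 5/96.
Diego is living and takes 5/24.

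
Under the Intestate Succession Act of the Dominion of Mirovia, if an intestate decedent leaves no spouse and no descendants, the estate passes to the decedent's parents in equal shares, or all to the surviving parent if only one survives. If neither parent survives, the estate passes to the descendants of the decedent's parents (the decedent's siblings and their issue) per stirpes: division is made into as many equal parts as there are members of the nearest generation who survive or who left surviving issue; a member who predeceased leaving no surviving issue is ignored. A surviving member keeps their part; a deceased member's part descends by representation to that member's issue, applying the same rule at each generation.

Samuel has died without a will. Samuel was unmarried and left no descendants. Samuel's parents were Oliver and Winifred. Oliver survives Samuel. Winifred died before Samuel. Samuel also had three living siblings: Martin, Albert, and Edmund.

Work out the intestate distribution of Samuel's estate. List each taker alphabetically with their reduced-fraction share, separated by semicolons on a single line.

Only one parent, Oliver, survives, so Oliver takes the entire estate. The siblings take nothing because a surviving parent has priority.

Oliver 1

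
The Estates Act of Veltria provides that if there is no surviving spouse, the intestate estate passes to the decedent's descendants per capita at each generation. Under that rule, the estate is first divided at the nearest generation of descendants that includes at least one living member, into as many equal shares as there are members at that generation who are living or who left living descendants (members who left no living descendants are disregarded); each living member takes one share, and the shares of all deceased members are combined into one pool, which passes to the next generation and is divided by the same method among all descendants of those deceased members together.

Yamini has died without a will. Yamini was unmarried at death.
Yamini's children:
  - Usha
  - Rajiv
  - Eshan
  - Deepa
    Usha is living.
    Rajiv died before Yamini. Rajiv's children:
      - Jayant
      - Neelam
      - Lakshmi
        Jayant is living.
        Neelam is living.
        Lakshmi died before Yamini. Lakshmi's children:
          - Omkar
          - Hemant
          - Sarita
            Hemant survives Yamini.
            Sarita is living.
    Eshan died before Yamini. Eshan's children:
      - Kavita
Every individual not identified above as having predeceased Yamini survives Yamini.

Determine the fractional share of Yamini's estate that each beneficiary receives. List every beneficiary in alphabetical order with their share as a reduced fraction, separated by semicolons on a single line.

Deepa 1/4; Hemant 1/24; Jayant 1/8; Kavita 1/8; Neelam 1/8; Omkar 1/24; Sarita 1/24; Usha 1/4

There is no surviving spouse, so the entire estate passes to Yamini's descendants per capita at each generation.
At generation 1 (Usha, Rajiv, Eshan, Deepa) there are 4 shares of (1)/4 = 1/4 each.
Living: Usha and Deepa — each takes 1/4.
Deceased: Rajiv and Eshan. Their combined 1/2 is pooled and carried to generation 2.
At generation 2 (Jayant, Neelam, Lakshmi, Kavita) there are 4 shares of (1/2)/4 = 1/8 each.
Living: Jayant, Neelam, and Kavita — each takes 1/8.
Deceased: Lakshmi. That 1/8 share is carried to generation 3.
At generation 3 (Omkar, Hemant, Sarita) there are 3 shares of (1/8)/3 = 1/24 each.
Living: Omkar, Hemant, and Sarita — each takes 1/24.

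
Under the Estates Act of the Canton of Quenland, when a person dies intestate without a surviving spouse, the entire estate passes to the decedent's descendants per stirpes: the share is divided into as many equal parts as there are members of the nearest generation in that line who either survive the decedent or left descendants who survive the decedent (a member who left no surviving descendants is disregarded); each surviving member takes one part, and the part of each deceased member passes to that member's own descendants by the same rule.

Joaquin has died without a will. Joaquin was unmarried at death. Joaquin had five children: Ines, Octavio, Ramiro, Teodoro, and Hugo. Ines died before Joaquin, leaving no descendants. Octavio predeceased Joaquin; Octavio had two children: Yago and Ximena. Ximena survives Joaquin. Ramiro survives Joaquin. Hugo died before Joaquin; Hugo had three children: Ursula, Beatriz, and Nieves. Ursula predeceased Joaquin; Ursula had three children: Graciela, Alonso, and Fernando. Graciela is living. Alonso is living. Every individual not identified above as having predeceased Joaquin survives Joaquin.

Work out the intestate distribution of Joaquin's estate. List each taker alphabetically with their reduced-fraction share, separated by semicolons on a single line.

There is no surviving spouse, so the entire estate passes to Joaquin's descendants per stirpes.
Ines left no surviving issue, so that branch lapses and is disregarded.
The estate is divided into 4 equal shares of 1/4 among Octavio, Ramiro, Teodoro, Hugo.
Octavio predeceased; the 1/4 allotted to Octavio's branch passes to Octavio's issue by representation.
The 1/4 is divided into 2 equal shares of 1/8 among Yago, Ximena.
Yago is living and takes 1/8.
Ximena is living and takes 1/8.
Ramiro is living and takes 1/4.
Teodoro is living and takes 1/4.
Hugo predeceased; the 1/4 allotted to Hugo's branch passes to Hugo's issue by representation.
The 1/4 is divided into 3 equal shares of 1/12 among Ursula, Beatriz, Nieves.
Ursula predeceased; the 1/12 allotted to Ursula's branch passes to Ursula's issue by representation.
The 1/12 is divided into 3 equal shares of 1/36 among Graciela, Alonso, Fernando.
Graciela is living and takes 1/36.
Alonso is living and takes 1/36.
Fernando is living and takes 1/36.
Beatriz is living and takes 1/12.
Nieves is living and takes 1/12.

Alonso 1/36; Beatriz 1/12; Fernando 1/36; Graciela 1/36; Nieves 1/12; Ramiro 1/4; Teodoro 1/4; Ximena 1/8; Yago 1/8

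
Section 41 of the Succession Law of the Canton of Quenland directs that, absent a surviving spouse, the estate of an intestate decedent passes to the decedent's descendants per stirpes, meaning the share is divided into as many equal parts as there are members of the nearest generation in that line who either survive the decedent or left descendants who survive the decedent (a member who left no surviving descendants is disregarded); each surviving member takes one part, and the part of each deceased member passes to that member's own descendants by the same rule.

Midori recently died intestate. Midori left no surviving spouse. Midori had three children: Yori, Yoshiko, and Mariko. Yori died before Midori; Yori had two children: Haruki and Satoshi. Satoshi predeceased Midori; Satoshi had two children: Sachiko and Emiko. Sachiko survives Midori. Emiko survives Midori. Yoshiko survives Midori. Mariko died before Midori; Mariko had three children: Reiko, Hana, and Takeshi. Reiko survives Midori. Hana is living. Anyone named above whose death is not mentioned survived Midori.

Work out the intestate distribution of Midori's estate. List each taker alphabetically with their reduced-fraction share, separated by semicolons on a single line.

There is no surviving spouse, so the entire estate passes to Midori's descendants per stirpes.
The estate is divided into 3 equal shares of 1/3 among Yori, Yoshiko, Mariko.
Yori predeceased; the 1/3 allotted to Yori's branch passes to Yori's issue by representation.
The 1/3 is divided into 2 equal shares of 1/6 among Haruki, Satoshi.
Haruki is living and takes 1/6.
Satoshi predeceased; the 1/6 allotted to Satoshi's branch passes to Satoshi's issue by representation.
The 1/6 is divided into 2 equal shares of 1/12 among Sachiko, Emiko.
Sachiko is living and takes 1/12.
Emiko is living and takes 1/12.
Yoshiko is living and takes 1/3.
Mariko predeceased; the 1/3 allotted to Mariko's branch passes to Mariko's issue by representation.
The 1/3 is divided into 3 equal shares of 1/9 among Reiko, Hana, Takeshi.
Reiko is living and takes 1/9.
Hana is living and takes 1/9.
Takeshi is living and takes 1/9.

Emiko 1/12; Hana 1/9; Haruki 1/6; Reiko 1/9; Sachiko 1/12; Takeshi 1/9; Yoshiko 1/3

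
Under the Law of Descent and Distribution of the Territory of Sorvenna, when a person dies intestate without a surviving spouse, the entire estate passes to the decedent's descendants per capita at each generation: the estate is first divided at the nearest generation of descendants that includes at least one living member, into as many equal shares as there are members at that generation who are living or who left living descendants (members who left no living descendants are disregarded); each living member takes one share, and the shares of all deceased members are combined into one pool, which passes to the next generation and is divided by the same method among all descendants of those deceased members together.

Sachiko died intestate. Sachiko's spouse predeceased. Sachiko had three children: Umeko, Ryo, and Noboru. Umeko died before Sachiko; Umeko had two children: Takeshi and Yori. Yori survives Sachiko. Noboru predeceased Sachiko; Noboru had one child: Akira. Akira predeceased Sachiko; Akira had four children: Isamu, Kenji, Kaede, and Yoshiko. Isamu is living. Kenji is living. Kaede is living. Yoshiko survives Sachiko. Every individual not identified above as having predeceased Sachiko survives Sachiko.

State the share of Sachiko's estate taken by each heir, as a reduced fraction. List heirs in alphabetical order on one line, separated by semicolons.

Isamu 1/18; Kaede 1/18; Kenji 1/18; Ryo 1/3; Takeshi 2/9; Yori 2/9; Yoshiko 1/18

There is no surviving spouse, so the entire estate passes to Sachiko's descendants per capita at each generation.
At generation 1 (Umeko, Ryo, Noboru) there are 3 shares of (1)/3 = 1/3 each.
Living: Ryo — each takes 1/3.
Deceased: Umeko and Noboru. Their combined 2/3 is pooled and carried to generation 2.
At generation 2 (Takeshi, Yori, Akira) there are 3 shares of (2/3)/3 = 2/9 each.
Living: Takeshi and Yori — each takes 2/9.
Deceased: Akira. That 2/9 share is carried to generation 3.
At generation 3 (Isamu, Kenji, Kaede, Yoshiko) there are 4 shares of (2/9)/4 = 1/18 each.
Living: Isamu, Kenji, Kaede, and Yoshiko — each takes 1/18.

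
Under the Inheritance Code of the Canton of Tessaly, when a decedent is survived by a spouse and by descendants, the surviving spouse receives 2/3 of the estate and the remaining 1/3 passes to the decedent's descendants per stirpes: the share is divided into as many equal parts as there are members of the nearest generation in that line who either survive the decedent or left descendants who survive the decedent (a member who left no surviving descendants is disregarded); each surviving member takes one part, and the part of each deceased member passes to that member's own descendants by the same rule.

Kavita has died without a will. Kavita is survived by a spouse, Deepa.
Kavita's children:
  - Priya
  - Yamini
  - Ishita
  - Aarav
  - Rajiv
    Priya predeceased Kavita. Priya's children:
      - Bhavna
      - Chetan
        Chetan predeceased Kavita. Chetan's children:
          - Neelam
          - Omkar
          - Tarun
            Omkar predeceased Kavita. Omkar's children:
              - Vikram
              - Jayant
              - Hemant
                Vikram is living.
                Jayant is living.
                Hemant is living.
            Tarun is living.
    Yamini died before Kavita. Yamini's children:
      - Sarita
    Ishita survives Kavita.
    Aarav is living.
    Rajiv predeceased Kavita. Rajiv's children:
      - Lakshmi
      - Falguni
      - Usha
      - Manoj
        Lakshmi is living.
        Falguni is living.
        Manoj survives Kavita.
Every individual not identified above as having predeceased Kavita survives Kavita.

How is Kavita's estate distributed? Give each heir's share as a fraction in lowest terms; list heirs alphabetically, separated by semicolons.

Aarav 1/15; Bhavna 1/30; Deepa 2/3; Falguni 1/60; Hemant 1/270; Ishita 1/15; Jayant 1/270; Lakshmi 1/60; Manoj 1/60; Neelam 1/90; Sarita 1/15; Tarun 1/90; Usha 1/60; Vikram 1/270

Deepa, as surviving spouse, takes 2/3.
The remaining 1/3 passes to Kavita's descendants per stirpes.
The 1/3 is divided into 5 equal shares of 1/15 among Priya, Yamini, Ishita, Aarav, Rajiv.
Priya predeceased; the 1/15 allotted to Priya's branch passes to Priya's issue by representation.
The 1/15 is divided into 2 equal shares of 1/30 among Bhavna, Chetan.
Bhavna is living and takes 1/30.
Chetan predeceased; the 1/30 allotted to Chetan's branch passes to Chetan's issue by representation.
The 1/30 is divided into 3 equal shares of 1/90 among Neelam, Omkar, Tarun.
Neelam is living and takes 1/90.
Omkar predeceased; the 1/90 allotted to Omkar's branch passes to Omkar's issue by representation.
The 1/90 is divided into 3 equal shares of 1/270 among Vikram, Jayant, Hemant.
Vikram is living and takes 1/270.
Jayant is living and takes 1/270.
Hemant is living and takes 1/270.
Tarun is living and takes 1/90.
Yamini predeceased; the 1/15 allotted to Yamini's branch passes to Yamini's issue by representation.
Sarita is the sole taker at this level and receives the full 1/15.
Ishita is living and takes 1/15.
Aarav is living and takes 1/15.
Rajiv predeceased; the 1/15 allotted to Rajiv's branch passes to Rajiv's issue by representation.
The 1/15 is divided into 4 equal shares of 1/60 among Lakshmi, Falguni, Usha, Manoj.
Lakshmi is living and takes 1/60.
Falguni is living and takes 1/60.
Usha is living and takes 1/60.
Manoj is living and takes 1/60.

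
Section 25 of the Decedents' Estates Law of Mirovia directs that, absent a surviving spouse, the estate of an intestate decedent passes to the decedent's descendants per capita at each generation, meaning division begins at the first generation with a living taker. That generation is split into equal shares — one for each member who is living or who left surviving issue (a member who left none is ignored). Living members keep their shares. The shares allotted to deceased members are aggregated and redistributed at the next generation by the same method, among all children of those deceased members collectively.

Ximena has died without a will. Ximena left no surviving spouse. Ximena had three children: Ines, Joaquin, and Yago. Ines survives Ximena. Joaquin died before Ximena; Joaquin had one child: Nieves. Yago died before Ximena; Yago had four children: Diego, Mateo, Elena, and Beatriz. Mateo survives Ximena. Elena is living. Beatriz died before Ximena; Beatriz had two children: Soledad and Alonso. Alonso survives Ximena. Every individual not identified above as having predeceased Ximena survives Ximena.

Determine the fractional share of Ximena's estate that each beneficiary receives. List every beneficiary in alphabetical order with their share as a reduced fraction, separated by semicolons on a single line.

There is no surviving spouse, so the entire estate passes to Ximena's descendants per capita at each generation.
At generation 1 (Ines, Joaquin, Yago) there are 3 shares of (1)/3 = 1/3 each.
Living: Ines — each takes 1/3.
Deceased: Joaquin and Yago. Their combined 2/3 is pooled and carried to generation 2.
At generation 2 (Nieves, Diego, Mateo, Elena, Beatriz) there are 5 shares of (2/3)/5 = 2/15 each.
Living: Nieves, Diego, Mateo, and Elena — each takes 2/15.
Deceased: Beatriz. That 2/15 share is carried to generation 3.
At generation 3 (Soledad, Alonso) there are 2 shares of (2/15)/2 = 1/15 each.
Living: Soledad and Alonso — each takes 1/15.

Alonso 1/15; Diego 2/15; Elena 2/15; Ines 1/3; Mateo 2/15; Nieves 2/15; Soledad 1/15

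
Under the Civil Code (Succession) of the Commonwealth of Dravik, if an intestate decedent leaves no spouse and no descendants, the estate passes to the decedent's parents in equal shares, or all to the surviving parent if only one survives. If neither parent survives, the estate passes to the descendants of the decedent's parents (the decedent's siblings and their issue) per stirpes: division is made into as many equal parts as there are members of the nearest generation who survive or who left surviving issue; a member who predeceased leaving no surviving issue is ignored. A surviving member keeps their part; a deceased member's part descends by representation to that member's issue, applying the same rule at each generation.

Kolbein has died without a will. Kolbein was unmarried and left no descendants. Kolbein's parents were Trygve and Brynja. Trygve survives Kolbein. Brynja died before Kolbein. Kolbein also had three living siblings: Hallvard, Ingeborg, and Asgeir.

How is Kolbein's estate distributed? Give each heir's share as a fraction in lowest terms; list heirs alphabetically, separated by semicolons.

Trygve 1

Only one parent, Trygve, survives, so Trygve takes the entire estate. The siblings take nothing because a surviving parent has priority.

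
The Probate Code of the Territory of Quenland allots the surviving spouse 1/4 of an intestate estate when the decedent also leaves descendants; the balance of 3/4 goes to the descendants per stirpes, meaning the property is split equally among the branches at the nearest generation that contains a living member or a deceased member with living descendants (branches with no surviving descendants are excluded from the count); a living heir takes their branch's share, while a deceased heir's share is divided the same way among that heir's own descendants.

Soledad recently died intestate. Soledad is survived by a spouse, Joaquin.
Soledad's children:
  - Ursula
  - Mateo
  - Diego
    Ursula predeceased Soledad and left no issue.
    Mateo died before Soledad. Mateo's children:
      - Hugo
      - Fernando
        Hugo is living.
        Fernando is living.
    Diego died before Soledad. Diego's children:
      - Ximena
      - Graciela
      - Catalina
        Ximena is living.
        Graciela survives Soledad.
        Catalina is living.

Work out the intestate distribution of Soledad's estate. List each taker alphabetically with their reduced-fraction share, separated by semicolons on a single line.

Catalina 1/8; Fernando 3/16; Graciela 1/8; Hugo 3/16; Joaquin 1/4; Ximena 1/8

Joaquin, as surviving spouse, takes 1/4.
The remaining 3/4 passes to Soledad's descendants per stirpes.
Ursula left no surviving issue, so that branch lapses and is disregarded.
The 3/4 is divided into 2 equal shares of 3/8 among Mateo, Diego.
Mateo predeceased; the 3/8 allotted to Mateo's branch passes to Mateo's issue by representation.
The 3/8 is divided into 2 equal shares of 3/16 among Hugo, Fernando.
Hugo is living and takes 3/16.
Fernando is living and takes 3/16.
Diego predeceased; the 3/8 allotted to Diego's branch passes to Diego's issue by representation.
The 3/8 is divided into 3 equal shares of 1/8 among Ximena, Graciela, Catalina.
Ximena is living and takes 1/8.
Graciela is living and takes 1/8.
Catalina is living and takes 1/8.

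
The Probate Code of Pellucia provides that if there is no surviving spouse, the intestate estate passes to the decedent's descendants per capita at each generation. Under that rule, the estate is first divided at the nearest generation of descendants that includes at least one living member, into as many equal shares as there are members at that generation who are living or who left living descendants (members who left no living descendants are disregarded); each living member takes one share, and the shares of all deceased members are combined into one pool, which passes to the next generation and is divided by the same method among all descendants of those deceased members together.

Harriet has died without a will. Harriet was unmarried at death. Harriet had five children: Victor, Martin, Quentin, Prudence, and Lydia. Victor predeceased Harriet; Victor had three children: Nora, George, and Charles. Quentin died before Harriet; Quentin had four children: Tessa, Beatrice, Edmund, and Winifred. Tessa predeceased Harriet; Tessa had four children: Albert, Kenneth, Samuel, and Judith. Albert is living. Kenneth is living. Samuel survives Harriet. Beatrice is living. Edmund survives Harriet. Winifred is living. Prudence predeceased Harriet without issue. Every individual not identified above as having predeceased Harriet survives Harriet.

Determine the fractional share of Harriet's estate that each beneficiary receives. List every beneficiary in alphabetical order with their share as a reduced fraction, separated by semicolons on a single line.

Albert 1/56; Beatrice 1/14; Charles 1/14; Edmund 1/14; George 1/14; Judith 1/56; Kenneth 1/56; Lydia 1/4; Martin 1/4; Nora 1/14; Samuel 1/56; Winifred 1/14

There is no surviving spouse, so the entire estate passes to Harriet's descendants per capita at each generation.
At generation 1 (Victor, Martin, Quentin, Lydia) there are 4 shares of (1)/4 = 1/4 each.
Living: Martin and Lydia — each takes 1/4.
Deceased: Victor and Quentin. Their combined 1/2 is pooled and carried to generation 2.
At generation 2 (Nora, George, Charles, Tessa, Beatrice, Edmund, Winifred) there are 7 shares of (1/2)/7 = 1/14 each.
Living: Nora, George, Charles, Beatrice, Edmund, and Winifred — each takes 1/14.
Deceased: Tessa. That 1/14 share is carried to generation 3.
At generation 3 (Albert, Kenneth, Samuel, Judith) there are 4 shares of (1/14)/4 = 1/56 each.
Living: Albert, Kenneth, Samuel, and Judith — each takes 1/56.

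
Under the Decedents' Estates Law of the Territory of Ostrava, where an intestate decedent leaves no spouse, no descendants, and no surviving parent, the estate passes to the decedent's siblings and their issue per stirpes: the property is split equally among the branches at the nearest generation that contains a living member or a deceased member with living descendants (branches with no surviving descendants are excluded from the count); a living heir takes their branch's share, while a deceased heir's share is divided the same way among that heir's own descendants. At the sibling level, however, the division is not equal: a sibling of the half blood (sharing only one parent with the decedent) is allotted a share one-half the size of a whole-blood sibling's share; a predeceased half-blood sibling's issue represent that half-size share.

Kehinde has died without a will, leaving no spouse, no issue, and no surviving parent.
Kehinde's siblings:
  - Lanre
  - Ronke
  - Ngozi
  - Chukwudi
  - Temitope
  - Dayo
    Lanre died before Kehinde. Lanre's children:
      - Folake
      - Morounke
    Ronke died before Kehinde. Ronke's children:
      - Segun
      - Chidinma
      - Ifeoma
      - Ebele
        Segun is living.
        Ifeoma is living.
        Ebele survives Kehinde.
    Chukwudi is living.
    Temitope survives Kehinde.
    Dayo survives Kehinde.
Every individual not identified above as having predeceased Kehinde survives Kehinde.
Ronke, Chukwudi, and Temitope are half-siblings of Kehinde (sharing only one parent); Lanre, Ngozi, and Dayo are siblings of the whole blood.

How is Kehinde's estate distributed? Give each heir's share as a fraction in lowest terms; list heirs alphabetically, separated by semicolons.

No spouse, descendants, or parent survives, so the estate passes to Kehinde's siblings per stirpes.
Half-blood siblings count for one-half the weight of whole-blood siblings at the initial division.
Dividing 1 in proportion to weights (total weight 9/2): Lanre (weight 1) → 2/9; Ronke (weight 1/2) → 1/9; Ngozi (weight 1) → 2/9; Chukwudi (weight 1/2) → 1/9; Temitope (weight 1/2) → 1/9; Dayo (weight 1) → 2/9.
Lanre predeceased; the 2/9 allotted to Lanre's branch passes to Lanre's issue by representation.
The 2/9 is divided into 2 equal shares of 1/9 among Folake, Morounke.
Folake is living and takes 1/9.
Morounke is living and takes 1/9.
Ronke predeceased; the 1/9 allotted to Ronke's branch passes to Ronke's issue by representation.
The 1/9 is divided into 4 equal shares of 1/36 among Segun, Chidinma, Ifeoma, Ebele.
Segun is living and takes 1/36.
Chidinma is living and takes 1/36.
Ifeoma is living and takes 1/36.
Ebele is living and takes 1/36.
Ngozi is living and takes 2/9.
Chukwudi is living and takes 1/9.
Temitope is living and takes 1/9.
Dayo is living and takes 2/9.

Chidinma 1/36; Chukwudi 1/9; Dayo 2/9; Ebele 1/36; Folake 1/9; Ifeoma 1/36; Morounke 1/9; Ngozi 2/9; Segun 1/36; Temitope 1/9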